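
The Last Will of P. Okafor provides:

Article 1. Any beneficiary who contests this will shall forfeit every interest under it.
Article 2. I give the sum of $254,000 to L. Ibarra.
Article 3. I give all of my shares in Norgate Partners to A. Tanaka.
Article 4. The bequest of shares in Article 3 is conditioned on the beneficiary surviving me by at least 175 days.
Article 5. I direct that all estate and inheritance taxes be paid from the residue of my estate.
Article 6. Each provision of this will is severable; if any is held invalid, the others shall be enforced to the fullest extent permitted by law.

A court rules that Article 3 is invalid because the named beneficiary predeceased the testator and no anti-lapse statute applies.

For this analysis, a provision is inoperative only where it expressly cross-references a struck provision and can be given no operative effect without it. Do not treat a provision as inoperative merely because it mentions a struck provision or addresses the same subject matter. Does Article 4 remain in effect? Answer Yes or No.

No

Article 3 is struck. Article 4 operates only by reference to Article 3, so it falls with Article 3. Article 6 is a severability clause and preserves every provision that can still be given independent effect. The provisions still in force are Article 1, Article 2, Article 5, and Article 6. Article 4 is among the inoperative provisions, so the answer is no.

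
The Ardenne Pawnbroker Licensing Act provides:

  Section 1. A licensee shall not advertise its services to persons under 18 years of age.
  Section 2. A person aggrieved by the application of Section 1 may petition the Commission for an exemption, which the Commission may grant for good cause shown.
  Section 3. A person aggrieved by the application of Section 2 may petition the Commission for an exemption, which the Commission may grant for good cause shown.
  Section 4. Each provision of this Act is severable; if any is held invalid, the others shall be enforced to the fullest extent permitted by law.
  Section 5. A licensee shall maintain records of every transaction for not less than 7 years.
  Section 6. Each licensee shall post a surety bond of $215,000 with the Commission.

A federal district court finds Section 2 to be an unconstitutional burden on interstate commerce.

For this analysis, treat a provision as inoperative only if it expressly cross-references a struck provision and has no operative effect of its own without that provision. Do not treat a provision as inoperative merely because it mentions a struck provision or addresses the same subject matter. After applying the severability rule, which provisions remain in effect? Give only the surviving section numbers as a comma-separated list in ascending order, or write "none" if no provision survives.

1, 4, 5, 6

Section 2 is struck. Section 3 has no operative effect of its own apart from Section 2 and is therefore inoperative. Under the severability clause in Section 4, the remaining provisions continue in force. Section 1, Section 4, Section 5, and Section 6 remain in effect.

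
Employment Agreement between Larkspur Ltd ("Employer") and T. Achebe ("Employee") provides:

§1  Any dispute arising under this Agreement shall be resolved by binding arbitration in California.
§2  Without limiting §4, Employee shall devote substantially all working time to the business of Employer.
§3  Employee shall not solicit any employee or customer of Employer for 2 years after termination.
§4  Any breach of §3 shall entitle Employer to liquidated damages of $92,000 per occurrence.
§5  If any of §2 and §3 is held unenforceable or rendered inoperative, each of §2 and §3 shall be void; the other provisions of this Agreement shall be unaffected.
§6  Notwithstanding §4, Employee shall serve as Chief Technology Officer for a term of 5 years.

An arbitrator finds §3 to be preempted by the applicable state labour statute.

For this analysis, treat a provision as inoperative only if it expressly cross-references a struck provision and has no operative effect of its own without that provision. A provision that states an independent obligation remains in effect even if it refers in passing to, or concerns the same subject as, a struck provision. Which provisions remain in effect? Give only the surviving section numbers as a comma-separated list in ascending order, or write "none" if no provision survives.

1, 5, 6

§3 is struck. §4 has no operative effect of its own apart from §3 and is therefore inoperative. Although §6 refers to §4, its operative terms do not depend on §4, so it remains in effect. §5 declares §2 and §3 mutually dependent; since one of them has fallen, all of them are of no effect. That brings down §2 as well. The remainder continues in force under §5. That leaves §1, §5, and §6 in effect.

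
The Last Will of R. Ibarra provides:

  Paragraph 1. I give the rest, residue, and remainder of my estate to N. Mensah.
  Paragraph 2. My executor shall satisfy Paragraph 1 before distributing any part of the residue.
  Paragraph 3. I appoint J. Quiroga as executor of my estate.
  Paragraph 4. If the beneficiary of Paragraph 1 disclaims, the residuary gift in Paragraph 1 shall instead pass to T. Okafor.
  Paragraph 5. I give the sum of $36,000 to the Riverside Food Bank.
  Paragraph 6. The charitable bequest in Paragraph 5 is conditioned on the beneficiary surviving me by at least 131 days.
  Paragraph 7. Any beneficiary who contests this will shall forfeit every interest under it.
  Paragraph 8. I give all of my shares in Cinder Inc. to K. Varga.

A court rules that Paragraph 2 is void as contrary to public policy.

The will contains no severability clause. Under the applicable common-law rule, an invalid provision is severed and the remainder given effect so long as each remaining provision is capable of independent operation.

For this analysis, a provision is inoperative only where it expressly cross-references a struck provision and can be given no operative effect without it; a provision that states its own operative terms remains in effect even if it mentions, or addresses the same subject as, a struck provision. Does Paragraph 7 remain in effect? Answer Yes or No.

Yes

Paragraph 2 is struck. Nothing else in the will is defined by reference to Paragraph 2. Under the stated default rule, only provisions that cannot operate independently fall away; the rest are enforced. Paragraph 1, Paragraph 3, Paragraph 4, Paragraph 5, Paragraph 6, Paragraph 7, and Paragraph 8 remain in effect. Paragraph 7 is among the surviving provisions, so the answer is yes.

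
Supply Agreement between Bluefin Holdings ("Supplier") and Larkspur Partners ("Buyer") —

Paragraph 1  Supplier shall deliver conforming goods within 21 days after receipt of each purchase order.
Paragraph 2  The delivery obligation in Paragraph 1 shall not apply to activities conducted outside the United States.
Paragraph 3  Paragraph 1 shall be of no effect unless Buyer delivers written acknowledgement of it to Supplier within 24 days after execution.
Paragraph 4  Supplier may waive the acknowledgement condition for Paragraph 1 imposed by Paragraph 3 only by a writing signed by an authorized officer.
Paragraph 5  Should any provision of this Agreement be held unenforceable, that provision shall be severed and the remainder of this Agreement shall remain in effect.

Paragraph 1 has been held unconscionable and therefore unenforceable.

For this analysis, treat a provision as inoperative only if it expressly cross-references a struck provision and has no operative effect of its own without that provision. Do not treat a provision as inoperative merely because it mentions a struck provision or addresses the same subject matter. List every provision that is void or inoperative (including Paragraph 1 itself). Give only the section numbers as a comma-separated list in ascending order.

Paragraph 1 is struck. Paragraph 2 has no operative effect of its own apart from Paragraph 1 and is therefore inoperative. Paragraph 3 merely fixes the acknowledgement condition for Paragraph 1; with Paragraph 1 gone it has nothing to operate on and falls away. The only function of Paragraph 4 is the waiver condition for Paragraph 3, so it cannot stand once Paragraph 3 is removed. Paragraph 5 is a severability clause and preserves every provision that can still be given independent effect. Only Paragraph 5 remains in effect.

1, 2, 3, 4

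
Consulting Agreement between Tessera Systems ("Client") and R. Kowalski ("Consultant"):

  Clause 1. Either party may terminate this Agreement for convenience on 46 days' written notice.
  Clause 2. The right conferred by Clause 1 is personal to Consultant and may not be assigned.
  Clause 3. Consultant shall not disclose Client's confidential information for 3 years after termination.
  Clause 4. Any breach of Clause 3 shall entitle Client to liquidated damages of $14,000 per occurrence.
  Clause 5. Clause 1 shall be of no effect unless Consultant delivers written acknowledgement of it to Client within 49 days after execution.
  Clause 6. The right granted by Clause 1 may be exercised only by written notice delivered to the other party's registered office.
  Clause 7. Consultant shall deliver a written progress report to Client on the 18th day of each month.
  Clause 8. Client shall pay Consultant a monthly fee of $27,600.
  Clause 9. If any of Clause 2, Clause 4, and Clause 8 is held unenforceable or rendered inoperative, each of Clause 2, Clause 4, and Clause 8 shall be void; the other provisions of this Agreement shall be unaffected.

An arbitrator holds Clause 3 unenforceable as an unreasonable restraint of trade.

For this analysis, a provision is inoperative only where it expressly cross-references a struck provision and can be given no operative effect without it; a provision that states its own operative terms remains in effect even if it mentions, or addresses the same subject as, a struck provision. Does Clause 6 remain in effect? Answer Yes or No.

Yes

Clause 3 is struck. Clause 4 does nothing except set the liquidated-damages amount by reference to Clause 3; with Clause 3 gone it has no independent effect and is inoperative. Clause 9 declares Clause 2, Clause 4, and Clause 8 mutually dependent; since one of them has fallen, all of them are of no effect. That brings down Clause 2 and Clause 8 as well. The remainder continues in force under Clause 9. That leaves Clause 1, Clause 5, Clause 6, Clause 7, and Clause 9 in effect. Clause 6 is among the surviving provisions, so the answer is yes.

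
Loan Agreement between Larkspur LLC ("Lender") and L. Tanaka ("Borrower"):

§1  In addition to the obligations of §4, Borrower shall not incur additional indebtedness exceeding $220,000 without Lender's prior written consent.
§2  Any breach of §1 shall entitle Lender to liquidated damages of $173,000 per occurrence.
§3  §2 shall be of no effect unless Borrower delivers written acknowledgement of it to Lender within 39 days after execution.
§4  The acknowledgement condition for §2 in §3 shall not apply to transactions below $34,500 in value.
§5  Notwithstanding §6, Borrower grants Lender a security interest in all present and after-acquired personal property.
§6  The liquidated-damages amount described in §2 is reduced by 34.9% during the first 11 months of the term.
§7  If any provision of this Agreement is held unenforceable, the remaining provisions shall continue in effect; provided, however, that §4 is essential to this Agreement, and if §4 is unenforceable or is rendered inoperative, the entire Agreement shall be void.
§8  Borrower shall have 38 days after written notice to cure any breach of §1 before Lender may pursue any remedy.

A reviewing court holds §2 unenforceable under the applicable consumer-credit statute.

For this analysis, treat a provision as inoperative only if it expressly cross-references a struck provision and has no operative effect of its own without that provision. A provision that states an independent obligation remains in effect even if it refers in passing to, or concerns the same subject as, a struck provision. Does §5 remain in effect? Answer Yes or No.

No

§2 is struck. §3 has no operative effect of its own apart from §2 and is therefore inoperative. §6 has no operative effect of its own apart from §2 and is therefore inoperative. §4 does nothing except set the carve-out from the acknowledgement condition for §2 by reference to §3; with §3 gone it has no independent effect and is inoperative. §7 makes §4 an essential term, and §4 has been rendered inoperative by the cascade; under §7, the entire Agreement is therefore void. No provision of the Agreement survives. §5 is among the inoperative provisions, so the answer is no.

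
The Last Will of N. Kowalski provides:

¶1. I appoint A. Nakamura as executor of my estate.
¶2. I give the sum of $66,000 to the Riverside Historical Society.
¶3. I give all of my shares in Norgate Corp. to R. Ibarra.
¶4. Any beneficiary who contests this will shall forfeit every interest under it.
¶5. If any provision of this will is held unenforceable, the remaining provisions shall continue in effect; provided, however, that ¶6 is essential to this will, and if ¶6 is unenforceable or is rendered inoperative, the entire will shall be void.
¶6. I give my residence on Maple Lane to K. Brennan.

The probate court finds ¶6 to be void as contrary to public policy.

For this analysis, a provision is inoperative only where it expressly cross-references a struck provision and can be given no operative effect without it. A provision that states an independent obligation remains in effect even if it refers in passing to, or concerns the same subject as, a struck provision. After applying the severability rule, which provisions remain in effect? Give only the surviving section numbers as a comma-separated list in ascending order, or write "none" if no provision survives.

none

¶6 is struck. No other provision's operative terms depend on ¶6. ¶5 makes ¶6 an essential term, and ¶6 is the provision held invalid; under ¶5, the entire will is therefore void. No provision of the will survives.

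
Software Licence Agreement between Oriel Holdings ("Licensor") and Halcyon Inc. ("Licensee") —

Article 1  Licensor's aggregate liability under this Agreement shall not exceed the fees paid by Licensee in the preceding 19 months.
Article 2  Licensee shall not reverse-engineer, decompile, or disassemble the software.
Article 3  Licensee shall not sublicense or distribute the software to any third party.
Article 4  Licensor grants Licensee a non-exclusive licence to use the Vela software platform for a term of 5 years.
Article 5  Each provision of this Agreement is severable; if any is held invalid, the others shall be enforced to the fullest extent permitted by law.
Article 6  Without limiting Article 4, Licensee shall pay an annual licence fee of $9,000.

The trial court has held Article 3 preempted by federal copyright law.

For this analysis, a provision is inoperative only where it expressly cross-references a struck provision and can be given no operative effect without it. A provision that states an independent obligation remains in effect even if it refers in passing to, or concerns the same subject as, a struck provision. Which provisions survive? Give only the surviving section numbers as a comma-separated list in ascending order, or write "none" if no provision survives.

Article 3 is struck. Nothing else in the Agreement is defined by reference to Article 3. Under the severability clause in Article 5, the remaining provisions continue in force. The provisions still in force are Article 1, Article 2, Article 4, Article 5, and Article 6.

1, 2, 4, 5, 6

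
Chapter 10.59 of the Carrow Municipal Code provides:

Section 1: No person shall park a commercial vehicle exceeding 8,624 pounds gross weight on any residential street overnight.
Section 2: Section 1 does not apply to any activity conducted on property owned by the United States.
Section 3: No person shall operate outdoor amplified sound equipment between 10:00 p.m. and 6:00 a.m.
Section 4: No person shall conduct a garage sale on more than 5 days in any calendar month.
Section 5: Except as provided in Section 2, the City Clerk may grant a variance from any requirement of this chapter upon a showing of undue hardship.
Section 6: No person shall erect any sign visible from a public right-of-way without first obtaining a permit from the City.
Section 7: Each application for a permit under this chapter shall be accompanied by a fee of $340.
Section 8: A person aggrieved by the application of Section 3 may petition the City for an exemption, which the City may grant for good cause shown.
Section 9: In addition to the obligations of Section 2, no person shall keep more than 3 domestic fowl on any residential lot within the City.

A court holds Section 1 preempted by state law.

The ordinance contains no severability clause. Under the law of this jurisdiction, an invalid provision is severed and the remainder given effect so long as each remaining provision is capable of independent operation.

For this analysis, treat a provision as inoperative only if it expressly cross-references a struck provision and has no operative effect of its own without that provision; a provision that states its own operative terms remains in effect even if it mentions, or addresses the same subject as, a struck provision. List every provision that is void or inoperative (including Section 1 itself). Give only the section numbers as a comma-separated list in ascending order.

Section 1 is struck. Section 2 has no operative effect of its own apart from Section 1 and is therefore inoperative. Although Section 9 refers to Section 2, its operative terms do not depend on Section 2, so it remains in effect. Section 5 mentions Section 2 but its own obligation stands independently of Section 2, so Section 5 is not affected. Under the stated default rule, only provisions that cannot operate independently fall away; the rest are enforced. Section 3, Section 4, Section 5, Section 6, Section 7, Section 8, and Section 9 remain in effect.

1, 2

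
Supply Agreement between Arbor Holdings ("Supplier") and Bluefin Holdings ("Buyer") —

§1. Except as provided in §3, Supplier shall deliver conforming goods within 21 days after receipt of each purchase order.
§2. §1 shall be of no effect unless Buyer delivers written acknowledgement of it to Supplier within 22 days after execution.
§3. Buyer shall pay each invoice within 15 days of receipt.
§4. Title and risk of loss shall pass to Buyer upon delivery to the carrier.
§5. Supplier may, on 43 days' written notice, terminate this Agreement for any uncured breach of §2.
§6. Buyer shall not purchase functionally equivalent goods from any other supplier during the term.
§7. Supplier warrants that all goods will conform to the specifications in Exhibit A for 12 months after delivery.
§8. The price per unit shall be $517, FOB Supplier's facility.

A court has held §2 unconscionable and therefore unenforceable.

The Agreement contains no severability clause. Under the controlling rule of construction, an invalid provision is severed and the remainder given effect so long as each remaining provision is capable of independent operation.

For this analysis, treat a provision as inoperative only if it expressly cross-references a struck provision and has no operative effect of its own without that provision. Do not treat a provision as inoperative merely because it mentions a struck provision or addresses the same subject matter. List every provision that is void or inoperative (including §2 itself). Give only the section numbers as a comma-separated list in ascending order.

2, 5

§2 is struck. §5 merely fixes the termination right for breach of §2; with §2 gone it has nothing to operate on and falls away. With no severability clause, the stated default rule severs what cannot stand and enforces each remaining provision that can operate on its own. §1, §3, §4, §6, §7, and §8 remain in effect.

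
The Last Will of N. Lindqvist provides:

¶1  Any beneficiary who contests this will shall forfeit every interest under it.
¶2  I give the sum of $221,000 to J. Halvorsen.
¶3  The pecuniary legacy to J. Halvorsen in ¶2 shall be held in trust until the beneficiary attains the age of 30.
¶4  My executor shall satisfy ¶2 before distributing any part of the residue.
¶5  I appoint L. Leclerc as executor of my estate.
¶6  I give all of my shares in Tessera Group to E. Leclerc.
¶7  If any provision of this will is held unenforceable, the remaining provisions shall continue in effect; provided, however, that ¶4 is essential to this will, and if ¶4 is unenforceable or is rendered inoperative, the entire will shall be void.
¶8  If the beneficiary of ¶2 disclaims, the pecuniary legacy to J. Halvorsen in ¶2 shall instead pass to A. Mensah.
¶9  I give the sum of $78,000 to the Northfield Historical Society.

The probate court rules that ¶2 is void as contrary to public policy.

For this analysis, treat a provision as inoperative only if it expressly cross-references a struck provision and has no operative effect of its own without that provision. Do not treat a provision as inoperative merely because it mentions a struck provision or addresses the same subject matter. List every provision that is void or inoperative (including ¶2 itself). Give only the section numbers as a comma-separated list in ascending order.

1, 2, 3, 4, 5, 6, 7, 8, 9

¶2 is struck. ¶3 has no operative effect of its own apart from ¶2 and is therefore inoperative. ¶4 merely fixes the priority direction for ¶2; with ¶2 gone it has nothing to operate on and falls away. ¶8 operates only by reference to ¶2, so it falls with ¶2. ¶7 makes ¶4 an essential term, and ¶4 has been rendered inoperative by the cascade; under ¶7, the entire will is therefore void. No provision of the will survives.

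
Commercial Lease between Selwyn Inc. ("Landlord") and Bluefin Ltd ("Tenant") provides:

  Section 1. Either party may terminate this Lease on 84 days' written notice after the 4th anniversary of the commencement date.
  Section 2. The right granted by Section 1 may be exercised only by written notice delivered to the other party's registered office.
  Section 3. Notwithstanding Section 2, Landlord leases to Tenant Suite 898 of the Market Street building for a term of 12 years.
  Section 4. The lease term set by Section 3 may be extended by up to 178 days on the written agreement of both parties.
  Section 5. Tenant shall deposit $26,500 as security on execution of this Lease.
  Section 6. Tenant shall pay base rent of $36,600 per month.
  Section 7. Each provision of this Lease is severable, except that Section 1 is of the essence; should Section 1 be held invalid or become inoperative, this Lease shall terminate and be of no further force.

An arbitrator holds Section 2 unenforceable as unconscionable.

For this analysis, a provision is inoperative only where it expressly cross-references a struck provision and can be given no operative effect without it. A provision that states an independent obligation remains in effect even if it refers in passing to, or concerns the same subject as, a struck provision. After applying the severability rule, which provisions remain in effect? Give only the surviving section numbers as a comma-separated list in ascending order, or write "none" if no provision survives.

1, 3, 4, 5, 6, 7

Section 2 is struck. Section 3 mentions Section 2 but its own obligation stands independently of Section 2, so Section 3 is not affected. Nothing else in the Lease is defined by reference to Section 2. Section 7 makes Section 1 an essential term, but Section 1 is unaffected, so the severability proviso in Section 7 preserves the remaining provisions. The provisions still in force are Section 1, Section 3, Section 4, Section 5, Section 6, and Section 7.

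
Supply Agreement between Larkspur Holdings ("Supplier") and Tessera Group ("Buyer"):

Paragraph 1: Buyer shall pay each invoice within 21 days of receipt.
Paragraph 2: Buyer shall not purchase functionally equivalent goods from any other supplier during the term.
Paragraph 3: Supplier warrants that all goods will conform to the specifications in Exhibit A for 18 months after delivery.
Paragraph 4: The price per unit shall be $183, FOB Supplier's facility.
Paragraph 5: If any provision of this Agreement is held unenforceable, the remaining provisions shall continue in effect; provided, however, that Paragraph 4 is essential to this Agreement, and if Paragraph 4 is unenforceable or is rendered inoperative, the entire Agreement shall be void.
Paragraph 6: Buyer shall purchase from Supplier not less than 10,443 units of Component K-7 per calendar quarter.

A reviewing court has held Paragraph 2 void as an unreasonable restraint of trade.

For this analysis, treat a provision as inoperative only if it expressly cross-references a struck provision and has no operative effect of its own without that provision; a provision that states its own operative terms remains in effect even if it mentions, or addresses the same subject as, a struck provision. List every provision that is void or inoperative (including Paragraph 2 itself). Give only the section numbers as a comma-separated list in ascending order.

Paragraph 2 is struck. Nothing else in the Agreement is defined by reference to Paragraph 2. Paragraph 5 makes Paragraph 4 an essential term, but Paragraph 4 is unaffected, so the severability proviso in Paragraph 5 preserves the remaining provisions. Paragraph 1, Paragraph 3, Paragraph 4, Paragraph 5, and Paragraph 6 remain in effect.

2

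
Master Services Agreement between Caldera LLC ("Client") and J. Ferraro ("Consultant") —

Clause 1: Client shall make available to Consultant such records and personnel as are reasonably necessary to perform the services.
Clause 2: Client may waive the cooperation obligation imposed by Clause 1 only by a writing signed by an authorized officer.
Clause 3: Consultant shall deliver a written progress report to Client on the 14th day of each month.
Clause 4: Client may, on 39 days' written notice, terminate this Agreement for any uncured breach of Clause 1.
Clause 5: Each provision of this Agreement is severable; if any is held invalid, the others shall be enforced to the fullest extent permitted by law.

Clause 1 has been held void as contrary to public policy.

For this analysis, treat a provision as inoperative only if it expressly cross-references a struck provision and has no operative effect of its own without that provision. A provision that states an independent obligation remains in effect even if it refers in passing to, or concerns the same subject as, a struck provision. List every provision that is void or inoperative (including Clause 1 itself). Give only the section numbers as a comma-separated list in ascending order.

1, 2, 4

Clause 1 is struck. Clause 2 operates only by reference to Clause 1, so it falls with Clause 1. Clause 4 has no operative effect of its own apart from Clause 1 and is therefore inoperative. Clause 5 is a severability clause and preserves every provision that can still be given independent effect. The provisions still in force are Clause 3 and Clause 5.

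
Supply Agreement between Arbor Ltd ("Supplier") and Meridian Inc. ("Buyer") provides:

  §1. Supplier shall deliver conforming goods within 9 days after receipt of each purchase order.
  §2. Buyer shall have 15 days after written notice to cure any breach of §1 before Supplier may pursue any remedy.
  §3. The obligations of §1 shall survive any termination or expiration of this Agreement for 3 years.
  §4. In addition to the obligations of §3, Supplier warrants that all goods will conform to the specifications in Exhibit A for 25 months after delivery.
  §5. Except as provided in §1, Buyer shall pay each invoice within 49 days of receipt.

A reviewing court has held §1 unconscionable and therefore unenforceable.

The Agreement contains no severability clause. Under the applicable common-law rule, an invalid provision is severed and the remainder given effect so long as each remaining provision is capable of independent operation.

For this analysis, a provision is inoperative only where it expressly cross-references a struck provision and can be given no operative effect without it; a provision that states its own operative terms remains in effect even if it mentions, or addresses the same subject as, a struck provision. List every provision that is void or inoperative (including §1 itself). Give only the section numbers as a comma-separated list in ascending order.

1, 2, 3

§1 is struck. §2 has no operative effect of its own apart from §1 and is therefore inoperative. §3 has no operative effect of its own apart from §1 and is therefore inoperative. Although §4 refers to §3, its operative terms do not depend on §3, so it remains in effect. §5 mentions §1 but its own obligation stands independently of §1, so §5 is not affected. With no severability clause, the stated default rule severs what cannot stand and enforces each remaining provision that can operate on its own. §4 and §5 remain in effect.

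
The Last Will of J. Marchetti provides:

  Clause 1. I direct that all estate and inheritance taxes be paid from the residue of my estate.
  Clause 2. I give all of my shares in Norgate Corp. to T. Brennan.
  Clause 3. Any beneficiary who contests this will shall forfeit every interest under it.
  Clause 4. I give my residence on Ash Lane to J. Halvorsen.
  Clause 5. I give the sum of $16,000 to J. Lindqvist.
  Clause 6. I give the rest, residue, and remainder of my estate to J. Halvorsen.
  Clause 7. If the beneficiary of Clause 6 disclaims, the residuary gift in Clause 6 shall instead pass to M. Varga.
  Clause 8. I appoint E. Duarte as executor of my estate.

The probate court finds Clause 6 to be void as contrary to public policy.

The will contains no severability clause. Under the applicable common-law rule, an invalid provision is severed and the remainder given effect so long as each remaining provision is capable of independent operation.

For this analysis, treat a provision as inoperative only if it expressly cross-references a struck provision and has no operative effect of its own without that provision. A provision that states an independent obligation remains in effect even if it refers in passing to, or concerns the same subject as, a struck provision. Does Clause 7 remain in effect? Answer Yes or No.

No

Clause 6 is struck. The only function of Clause 7 is the alternative disposition for Clause 6, so it cannot stand once Clause 6 is removed. Under the stated default rule, only provisions that cannot operate independently fall away; the rest are enforced. Clause 1, Clause 2, Clause 3, Clause 4, Clause 5, and Clause 8 remain in effect. Clause 7 is among the inoperative provisions, so the answer is no.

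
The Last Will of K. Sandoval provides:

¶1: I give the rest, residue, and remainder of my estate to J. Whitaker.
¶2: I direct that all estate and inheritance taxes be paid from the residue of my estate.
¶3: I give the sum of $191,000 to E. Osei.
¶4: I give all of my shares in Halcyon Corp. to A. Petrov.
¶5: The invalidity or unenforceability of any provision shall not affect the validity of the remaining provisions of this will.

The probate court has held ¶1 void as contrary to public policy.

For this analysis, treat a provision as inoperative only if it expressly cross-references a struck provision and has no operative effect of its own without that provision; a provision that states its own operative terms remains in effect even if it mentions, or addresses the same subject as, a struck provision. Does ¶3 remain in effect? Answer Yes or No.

¶1 is struck. Nothing else in the will is defined by reference to ¶1. ¶5 is a severability clause and preserves every provision that can still be given independent effect. The provisions still in force are ¶2, ¶3, ¶4, and ¶5. ¶3 is among the surviving provisions, so the answer is yes.

Yes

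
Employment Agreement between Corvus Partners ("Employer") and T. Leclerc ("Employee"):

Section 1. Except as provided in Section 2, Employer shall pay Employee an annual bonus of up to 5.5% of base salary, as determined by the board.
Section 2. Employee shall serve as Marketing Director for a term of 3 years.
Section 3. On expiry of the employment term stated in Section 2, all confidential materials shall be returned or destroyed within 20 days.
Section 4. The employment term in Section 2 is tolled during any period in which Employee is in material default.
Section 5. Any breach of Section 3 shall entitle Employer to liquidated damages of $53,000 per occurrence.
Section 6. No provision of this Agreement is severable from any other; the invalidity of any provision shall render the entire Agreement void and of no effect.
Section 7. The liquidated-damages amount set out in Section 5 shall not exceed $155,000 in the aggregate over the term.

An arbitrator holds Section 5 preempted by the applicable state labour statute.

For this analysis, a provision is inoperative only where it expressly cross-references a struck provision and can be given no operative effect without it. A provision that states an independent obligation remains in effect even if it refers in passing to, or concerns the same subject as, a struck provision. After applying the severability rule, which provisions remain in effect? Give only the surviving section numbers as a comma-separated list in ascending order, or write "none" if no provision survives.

none

Section 5 is struck. Section 7 has no operative effect of its own apart from Section 5 and is therefore inoperative. Section 6 provides that the Agreement is not severable, so the invalidity of any one provision voids the entire Agreement. No provision of the Agreement survives.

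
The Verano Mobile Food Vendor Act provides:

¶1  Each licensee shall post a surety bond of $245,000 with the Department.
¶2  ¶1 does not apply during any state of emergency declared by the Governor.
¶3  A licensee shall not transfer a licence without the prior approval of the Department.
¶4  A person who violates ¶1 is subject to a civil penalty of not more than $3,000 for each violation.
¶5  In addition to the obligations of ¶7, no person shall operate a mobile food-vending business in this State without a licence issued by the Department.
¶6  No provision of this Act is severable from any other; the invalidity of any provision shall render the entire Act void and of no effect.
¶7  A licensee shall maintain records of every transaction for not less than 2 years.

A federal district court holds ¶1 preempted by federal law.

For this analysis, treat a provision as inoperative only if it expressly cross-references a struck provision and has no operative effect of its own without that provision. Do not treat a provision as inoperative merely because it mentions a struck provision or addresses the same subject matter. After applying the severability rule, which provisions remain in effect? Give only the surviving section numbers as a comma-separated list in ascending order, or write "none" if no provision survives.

¶1 is struck. ¶2 has no operative effect of its own apart from ¶1 and is therefore inoperative. The only function of ¶4 is the civil penalty for violating ¶1, so it cannot stand once ¶1 is removed. ¶6 provides that the Act is not severable, so the invalidity of any one provision voids the entire Act. No provision of the Act survives.

none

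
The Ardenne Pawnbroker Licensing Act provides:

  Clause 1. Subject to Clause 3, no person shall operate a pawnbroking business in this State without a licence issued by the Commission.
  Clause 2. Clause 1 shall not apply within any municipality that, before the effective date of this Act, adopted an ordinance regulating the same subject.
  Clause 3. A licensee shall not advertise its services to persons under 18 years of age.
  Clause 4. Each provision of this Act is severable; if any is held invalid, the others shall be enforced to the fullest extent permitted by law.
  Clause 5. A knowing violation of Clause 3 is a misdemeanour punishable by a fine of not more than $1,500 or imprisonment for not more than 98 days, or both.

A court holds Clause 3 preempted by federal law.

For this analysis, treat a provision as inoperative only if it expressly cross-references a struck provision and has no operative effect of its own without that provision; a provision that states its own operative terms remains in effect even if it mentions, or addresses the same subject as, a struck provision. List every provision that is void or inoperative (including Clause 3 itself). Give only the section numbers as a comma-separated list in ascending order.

Clause 3 is struck. The only function of Clause 5 is the criminal penalty for violating Clause 3, so it cannot stand once Clause 3 is removed. Although Clause 1 refers to Clause 3, its operative terms do not depend on Clause 3, so it remains in effect. Clause 4 is a severability clause and preserves every provision that can still be given independent effect. Clause 1, Clause 2, and Clause 4 remain in effect.

3, 5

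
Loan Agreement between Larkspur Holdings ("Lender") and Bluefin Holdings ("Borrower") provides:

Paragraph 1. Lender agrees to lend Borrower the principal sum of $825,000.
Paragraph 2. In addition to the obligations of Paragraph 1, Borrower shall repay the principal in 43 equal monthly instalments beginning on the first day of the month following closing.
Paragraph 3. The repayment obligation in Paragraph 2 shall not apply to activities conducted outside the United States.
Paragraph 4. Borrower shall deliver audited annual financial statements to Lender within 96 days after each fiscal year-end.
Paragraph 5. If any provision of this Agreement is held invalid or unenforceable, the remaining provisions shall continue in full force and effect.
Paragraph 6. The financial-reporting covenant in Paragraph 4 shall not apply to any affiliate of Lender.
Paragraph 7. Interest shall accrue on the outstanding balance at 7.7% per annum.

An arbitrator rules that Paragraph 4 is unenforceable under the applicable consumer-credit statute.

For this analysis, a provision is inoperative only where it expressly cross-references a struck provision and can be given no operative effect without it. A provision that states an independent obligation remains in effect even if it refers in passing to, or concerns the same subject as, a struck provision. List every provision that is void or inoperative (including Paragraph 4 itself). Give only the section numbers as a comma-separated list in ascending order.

Paragraph 4 is struck. Paragraph 6 has no operative effect of its own apart from Paragraph 4 and is therefore inoperative. Paragraph 5 is a severability clause and preserves every provision that can still be given independent effect. That leaves Paragraph 1, Paragraph 2, Paragraph 3, Paragraph 5, and Paragraph 7 in effect.

4, 6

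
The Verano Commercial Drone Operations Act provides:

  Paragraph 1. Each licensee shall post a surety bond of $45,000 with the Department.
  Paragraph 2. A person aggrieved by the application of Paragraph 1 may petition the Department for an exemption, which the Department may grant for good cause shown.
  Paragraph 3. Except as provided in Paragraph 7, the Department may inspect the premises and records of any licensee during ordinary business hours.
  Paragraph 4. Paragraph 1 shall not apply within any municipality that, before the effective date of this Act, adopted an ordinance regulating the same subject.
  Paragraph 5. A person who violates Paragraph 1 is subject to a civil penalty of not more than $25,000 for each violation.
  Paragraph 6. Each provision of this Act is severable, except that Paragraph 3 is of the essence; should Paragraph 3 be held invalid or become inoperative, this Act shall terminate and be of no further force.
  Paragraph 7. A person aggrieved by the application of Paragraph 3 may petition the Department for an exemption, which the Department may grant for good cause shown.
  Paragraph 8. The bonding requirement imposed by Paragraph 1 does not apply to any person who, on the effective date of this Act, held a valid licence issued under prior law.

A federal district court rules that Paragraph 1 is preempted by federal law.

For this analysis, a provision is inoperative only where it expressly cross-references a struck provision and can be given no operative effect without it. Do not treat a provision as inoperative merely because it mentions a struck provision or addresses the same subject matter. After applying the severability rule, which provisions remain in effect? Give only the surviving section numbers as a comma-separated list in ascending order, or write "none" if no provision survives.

Paragraph 1 is struck. Paragraph 2 has no operative effect of its own apart from Paragraph 1 and is therefore inoperative. Paragraph 4 operates only by reference to Paragraph 1, so it falls with Paragraph 1. Paragraph 5 operates only by reference to Paragraph 1, so it falls with Paragraph 1. Paragraph 8 operates only by reference to Paragraph 1, so it falls with Paragraph 1. Paragraph 6 makes Paragraph 3 an essential term, but Paragraph 3 is unaffected, so the severability proviso in Paragraph 6 preserves the remaining provisions. Paragraph 3, Paragraph 6, and Paragraph 7 remain in effect.

3, 6, 7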